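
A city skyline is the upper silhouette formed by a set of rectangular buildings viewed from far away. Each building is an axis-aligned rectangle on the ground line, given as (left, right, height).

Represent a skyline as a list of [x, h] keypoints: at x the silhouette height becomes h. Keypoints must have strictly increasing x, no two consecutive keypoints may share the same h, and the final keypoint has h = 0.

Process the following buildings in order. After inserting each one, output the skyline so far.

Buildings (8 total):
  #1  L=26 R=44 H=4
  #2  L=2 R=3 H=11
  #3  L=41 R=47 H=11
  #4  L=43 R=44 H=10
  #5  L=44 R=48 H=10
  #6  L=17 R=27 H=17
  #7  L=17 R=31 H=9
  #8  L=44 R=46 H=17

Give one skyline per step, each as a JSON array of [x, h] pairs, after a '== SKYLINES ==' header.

== SKYLINES ==
[[26,4],[44,0]]
[[2,11],[3,0],[26,4],[44,0]]
[[2,11],[3,0],[26,4],[41,11],[47,0]]
[[2,11],[3,0],[26,4],[41,11],[47,0]]
[[2,11],[3,0],[26,4],[41,11],[47,10],[48,0]]
[[2,11],[3,0],[17,17],[27,4],[41,11],[47,10],[48,0]]
[[2,11],[3,0],[17,17],[27,9],[31,4],[41,11],[47,10],[48,0]]
[[2,11],[3,0],[17,17],[27,9],[31,4],[41,11],[44,17],[46,11],[47,10],[48,0]]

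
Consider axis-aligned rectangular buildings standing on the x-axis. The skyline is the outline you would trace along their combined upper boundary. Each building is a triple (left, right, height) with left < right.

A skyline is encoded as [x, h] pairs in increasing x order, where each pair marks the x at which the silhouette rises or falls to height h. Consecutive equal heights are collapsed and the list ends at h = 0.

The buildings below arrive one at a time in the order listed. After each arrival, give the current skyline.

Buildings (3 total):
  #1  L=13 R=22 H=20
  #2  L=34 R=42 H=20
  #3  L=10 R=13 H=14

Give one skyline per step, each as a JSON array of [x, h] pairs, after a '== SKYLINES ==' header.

== SKYLINES ==
[[13,20],[22,0]]
[[13,20],[22,0],[34,20],[42,0]]
[[10,14],[13,20],[22,0],[34,20],[42,0]]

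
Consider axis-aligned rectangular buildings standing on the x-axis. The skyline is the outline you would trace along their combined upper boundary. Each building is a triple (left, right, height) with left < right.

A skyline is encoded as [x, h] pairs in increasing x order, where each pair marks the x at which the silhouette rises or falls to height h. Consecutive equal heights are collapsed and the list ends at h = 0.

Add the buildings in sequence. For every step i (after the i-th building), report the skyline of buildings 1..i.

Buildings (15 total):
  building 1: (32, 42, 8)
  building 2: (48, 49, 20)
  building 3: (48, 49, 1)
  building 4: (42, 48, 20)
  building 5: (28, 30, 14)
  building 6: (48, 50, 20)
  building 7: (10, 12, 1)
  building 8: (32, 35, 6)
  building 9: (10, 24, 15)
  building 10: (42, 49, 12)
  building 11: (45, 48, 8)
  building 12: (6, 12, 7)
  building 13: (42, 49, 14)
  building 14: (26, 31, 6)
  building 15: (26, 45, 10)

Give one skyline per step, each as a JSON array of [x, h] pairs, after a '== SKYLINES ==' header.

== SKYLINES ==
[[32,8],[42,0]]
[[32,8],[42,0],[48,20],[49,0]]
[[32,8],[42,0],[48,20],[49,0]]
[[32,8],[42,20],[49,0]]
[[28,14],[30,0],[32,8],[42,20],[49,0]]
[[28,14],[30,0],[32,8],[42,20],[50,0]]
[[10,1],[12,0],[28,14],[30,0],[32,8],[42,20],[50,0]]
[[10,1],[12,0],[28,14],[30,0],[32,8],[42,20],[50,0]]
[[10,15],[24,0],[28,14],[30,0],[32,8],[42,20],[50,0]]
[[10,15],[24,0],[28,14],[30,0],[32,8],[42,20],[50,0]]
[[10,15],[24,0],[28,14],[30,0],[32,8],[42,20],[50,0]]
[[6,7],[10,15],[24,0],[28,14],[30,0],[32,8],[42,20],[50,0]]
[[6,7],[10,15],[24,0],[28,14],[30,0],[32,8],[42,20],[50,0]]
[[6,7],[10,15],[24,0],[26,6],[28,14],[30,6],[31,0],[32,8],[42,20],[50,0]]
[[6,7],[10,15],[24,0],[26,10],[28,14],[30,10],[42,20],[50,0]]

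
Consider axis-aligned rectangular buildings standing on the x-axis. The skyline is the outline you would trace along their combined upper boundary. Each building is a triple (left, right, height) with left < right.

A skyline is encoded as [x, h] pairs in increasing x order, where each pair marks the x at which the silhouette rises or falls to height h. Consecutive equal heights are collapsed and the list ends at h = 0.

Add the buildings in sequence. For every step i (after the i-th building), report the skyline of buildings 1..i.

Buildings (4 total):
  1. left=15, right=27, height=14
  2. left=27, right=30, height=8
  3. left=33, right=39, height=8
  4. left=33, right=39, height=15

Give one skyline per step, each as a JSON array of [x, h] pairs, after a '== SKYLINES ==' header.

== SKYLINES ==
[[15,14],[27,0]]
[[15,14],[27,8],[30,0]]
[[15,14],[27,8],[30,0],[33,8],[39,0]]
[[15,14],[27,8],[30,0],[33,15],[39,0]]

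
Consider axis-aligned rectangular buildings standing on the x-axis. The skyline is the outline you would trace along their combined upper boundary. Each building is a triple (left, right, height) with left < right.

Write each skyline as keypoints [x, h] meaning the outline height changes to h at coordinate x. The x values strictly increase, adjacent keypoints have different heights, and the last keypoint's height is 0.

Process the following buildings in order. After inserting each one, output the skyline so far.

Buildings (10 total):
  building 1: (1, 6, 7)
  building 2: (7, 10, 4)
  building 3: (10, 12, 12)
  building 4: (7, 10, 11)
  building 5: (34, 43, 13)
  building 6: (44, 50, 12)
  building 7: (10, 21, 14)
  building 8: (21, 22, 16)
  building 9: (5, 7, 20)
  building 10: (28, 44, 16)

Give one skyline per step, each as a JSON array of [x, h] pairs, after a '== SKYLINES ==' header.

== SKYLINES ==
[[1,7],[6,0]]
[[1,7],[6,0],[7,4],[10,0]]
[[1,7],[6,0],[7,4],[10,12],[12,0]]
[[1,7],[6,0],[7,11],[10,12],[12,0]]
[[1,7],[6,0],[7,11],[10,12],[12,0],[34,13],[43,0]]
[[1,7],[6,0],[7,11],[10,12],[12,0],[34,13],[43,0],[44,12],[50,0]]
[[1,7],[6,0],[7,11],[10,14],[21,0],[34,13],[43,0],[44,12],[50,0]]
[[1,7],[6,0],[7,11],[10,14],[21,16],[22,0],[34,13],[43,0],[44,12],[50,0]]
[[1,7],[5,20],[7,11],[10,14],[21,16],[22,0],[34,13],[43,0],[44,12],[50,0]]
[[1,7],[5,20],[7,11],[10,14],[21,16],[22,0],[28,16],[44,12],[50,0]]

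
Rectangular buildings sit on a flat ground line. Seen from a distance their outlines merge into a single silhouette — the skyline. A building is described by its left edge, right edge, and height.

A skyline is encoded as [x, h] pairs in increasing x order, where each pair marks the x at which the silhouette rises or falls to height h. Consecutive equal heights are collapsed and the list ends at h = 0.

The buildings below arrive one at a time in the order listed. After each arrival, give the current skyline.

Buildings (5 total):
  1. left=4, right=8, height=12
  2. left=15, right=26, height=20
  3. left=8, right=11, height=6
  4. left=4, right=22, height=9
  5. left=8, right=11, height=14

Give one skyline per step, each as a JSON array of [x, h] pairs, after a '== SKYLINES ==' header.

== SKYLINES ==
[[4,12],[8,0]]
[[4,12],[8,0],[15,20],[26,0]]
[[4,12],[8,6],[11,0],[15,20],[26,0]]
[[4,12],[8,9],[15,20],[26,0]]
[[4,12],[8,14],[11,9],[15,20],[26,0]]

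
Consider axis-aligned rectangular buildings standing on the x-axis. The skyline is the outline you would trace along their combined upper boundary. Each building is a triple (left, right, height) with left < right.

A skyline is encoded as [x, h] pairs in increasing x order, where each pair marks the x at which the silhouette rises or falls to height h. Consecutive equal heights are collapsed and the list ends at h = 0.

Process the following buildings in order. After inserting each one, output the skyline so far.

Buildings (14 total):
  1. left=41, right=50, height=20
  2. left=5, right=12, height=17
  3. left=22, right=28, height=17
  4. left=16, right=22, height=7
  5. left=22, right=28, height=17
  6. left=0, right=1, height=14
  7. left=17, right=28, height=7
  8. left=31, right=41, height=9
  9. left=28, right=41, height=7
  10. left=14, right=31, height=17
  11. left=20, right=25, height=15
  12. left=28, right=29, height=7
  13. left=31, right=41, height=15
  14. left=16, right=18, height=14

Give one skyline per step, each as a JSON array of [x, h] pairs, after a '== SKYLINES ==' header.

== SKYLINES ==
[[41,20],[50,0]]
[[5,17],[12,0],[41,20],[50,0]]
[[5,17],[12,0],[22,17],[28,0],[41,20],[50,0]]
[[5,17],[12,0],[16,7],[22,17],[28,0],[41,20],[50,0]]
[[5,17],[12,0],[16,7],[22,17],[28,0],[41,20],[50,0]]
[[0,14],[1,0],[5,17],[12,0],[16,7],[22,17],[28,0],[41,20],[50,0]]
[[0,14],[1,0],[5,17],[12,0],[16,7],[22,17],[28,0],[41,20],[50,0]]
[[0,14],[1,0],[5,17],[12,0],[16,7],[22,17],[28,0],[31,9],[41,20],[50,0]]
[[0,14],[1,0],[5,17],[12,0],[16,7],[22,17],[28,7],[31,9],[41,20],[50,0]]
[[0,14],[1,0],[5,17],[12,0],[14,17],[31,9],[41,20],[50,0]]
[[0,14],[1,0],[5,17],[12,0],[14,17],[31,9],[41,20],[50,0]]
[[0,14],[1,0],[5,17],[12,0],[14,17],[31,9],[41,20],[50,0]]
[[0,14],[1,0],[5,17],[12,0],[14,17],[31,15],[41,20],[50,0]]
[[0,14],[1,0],[5,17],[12,0],[14,17],[31,15],[41,20],[50,0]]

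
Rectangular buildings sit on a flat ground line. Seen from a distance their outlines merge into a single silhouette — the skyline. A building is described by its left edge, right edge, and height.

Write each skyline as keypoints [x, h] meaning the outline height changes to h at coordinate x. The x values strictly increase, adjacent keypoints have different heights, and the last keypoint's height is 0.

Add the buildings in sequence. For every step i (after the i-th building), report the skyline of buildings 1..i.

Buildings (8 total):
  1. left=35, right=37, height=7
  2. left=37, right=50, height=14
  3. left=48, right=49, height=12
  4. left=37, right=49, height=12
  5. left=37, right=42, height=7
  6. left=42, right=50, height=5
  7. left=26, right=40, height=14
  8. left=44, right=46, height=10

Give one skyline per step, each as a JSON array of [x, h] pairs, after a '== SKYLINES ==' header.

== SKYLINES ==
[[35,7],[37,0]]
[[35,7],[37,14],[50,0]]
[[35,7],[37,14],[50,0]]
[[35,7],[37,14],[50,0]]
[[35,7],[37,14],[50,0]]
[[35,7],[37,14],[50,0]]
[[26,14],[50,0]]
[[26,14],[50,0]]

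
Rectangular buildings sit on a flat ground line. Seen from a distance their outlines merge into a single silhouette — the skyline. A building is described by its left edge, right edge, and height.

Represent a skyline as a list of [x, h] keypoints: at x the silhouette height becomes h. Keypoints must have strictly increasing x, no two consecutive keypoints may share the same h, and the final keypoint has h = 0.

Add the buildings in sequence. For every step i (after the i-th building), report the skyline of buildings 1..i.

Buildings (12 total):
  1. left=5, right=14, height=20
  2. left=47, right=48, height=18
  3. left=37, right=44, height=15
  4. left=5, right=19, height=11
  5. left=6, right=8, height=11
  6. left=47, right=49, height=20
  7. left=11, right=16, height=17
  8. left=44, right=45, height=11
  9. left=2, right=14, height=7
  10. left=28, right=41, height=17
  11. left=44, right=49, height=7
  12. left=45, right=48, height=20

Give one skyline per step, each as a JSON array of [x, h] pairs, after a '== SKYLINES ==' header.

== SKYLINES ==
[[5,20],[14,0]]
[[5,20],[14,0],[47,18],[48,0]]
[[5,20],[14,0],[37,15],[44,0],[47,18],[48,0]]
[[5,20],[14,11],[19,0],[37,15],[44,0],[47,18],[48,0]]
[[5,20],[14,11],[19,0],[37,15],[44,0],[47,18],[48,0]]
[[5,20],[14,11],[19,0],[37,15],[44,0],[47,20],[49,0]]
[[5,20],[14,17],[16,11],[19,0],[37,15],[44,0],[47,20],[49,0]]
[[5,20],[14,17],[16,11],[19,0],[37,15],[44,11],[45,0],[47,20],[49,0]]
[[2,7],[5,20],[14,17],[16,11],[19,0],[37,15],[44,11],[45,0],[47,20],[49,0]]
[[2,7],[5,20],[14,17],[16,11],[19,0],[28,17],[41,15],[44,11],[45,0],[47,20],[49,0]]
[[2,7],[5,20],[14,17],[16,11],[19,0],[28,17],[41,15],[44,11],[45,7],[47,20],[49,0]]
[[2,7],[5,20],[14,17],[16,11],[19,0],[28,17],[41,15],[44,11],[45,20],[49,0]]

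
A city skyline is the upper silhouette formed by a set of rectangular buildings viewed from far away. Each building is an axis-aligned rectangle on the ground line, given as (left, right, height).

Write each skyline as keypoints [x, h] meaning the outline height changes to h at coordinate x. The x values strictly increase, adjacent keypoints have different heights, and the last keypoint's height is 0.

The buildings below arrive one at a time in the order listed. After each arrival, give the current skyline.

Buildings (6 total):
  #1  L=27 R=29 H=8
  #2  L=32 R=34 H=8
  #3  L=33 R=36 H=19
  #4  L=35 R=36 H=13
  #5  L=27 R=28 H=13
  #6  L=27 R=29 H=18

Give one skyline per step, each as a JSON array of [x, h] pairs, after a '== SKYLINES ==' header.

== SKYLINES ==
[[27,8],[29,0]]
[[27,8],[29,0],[32,8],[34,0]]
[[27,8],[29,0],[32,8],[33,19],[36,0]]
[[27,8],[29,0],[32,8],[33,19],[36,0]]
[[27,13],[28,8],[29,0],[32,8],[33,19],[36,0]]
[[27,18],[29,0],[32,8],[33,19],[36,0]]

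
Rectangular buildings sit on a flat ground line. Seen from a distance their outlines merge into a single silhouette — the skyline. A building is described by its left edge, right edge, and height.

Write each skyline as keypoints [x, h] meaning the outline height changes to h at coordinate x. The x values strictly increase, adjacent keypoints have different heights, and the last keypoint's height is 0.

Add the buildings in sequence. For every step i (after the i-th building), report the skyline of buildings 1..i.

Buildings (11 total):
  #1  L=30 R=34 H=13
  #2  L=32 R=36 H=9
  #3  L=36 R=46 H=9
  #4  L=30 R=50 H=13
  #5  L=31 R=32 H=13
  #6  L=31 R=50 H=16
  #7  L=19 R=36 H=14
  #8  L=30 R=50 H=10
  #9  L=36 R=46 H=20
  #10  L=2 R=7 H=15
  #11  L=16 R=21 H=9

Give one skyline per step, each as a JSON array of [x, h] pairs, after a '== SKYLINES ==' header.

== SKYLINES ==
[[30,13],[34,0]]
[[30,13],[34,9],[36,0]]
[[30,13],[34,9],[46,0]]
[[30,13],[50,0]]
[[30,13],[50,0]]
[[30,13],[31,16],[50,0]]
[[19,14],[31,16],[50,0]]
[[19,14],[31,16],[50,0]]
[[19,14],[31,16],[36,20],[46,16],[50,0]]
[[2,15],[7,0],[19,14],[31,16],[36,20],[46,16],[50,0]]
[[2,15],[7,0],[16,9],[19,14],[31,16],[36,20],[46,16],[50,0]]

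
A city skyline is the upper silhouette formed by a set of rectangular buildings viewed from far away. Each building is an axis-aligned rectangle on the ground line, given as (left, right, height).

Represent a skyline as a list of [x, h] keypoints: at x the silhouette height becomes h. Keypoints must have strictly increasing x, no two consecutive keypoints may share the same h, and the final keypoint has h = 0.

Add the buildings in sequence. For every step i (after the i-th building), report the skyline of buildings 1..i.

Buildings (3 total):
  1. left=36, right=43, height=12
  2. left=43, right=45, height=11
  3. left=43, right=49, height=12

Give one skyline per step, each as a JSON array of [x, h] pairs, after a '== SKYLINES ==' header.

== SKYLINES ==
[[36,12],[43,0]]
[[36,12],[43,11],[45,0]]
[[36,12],[49,0]]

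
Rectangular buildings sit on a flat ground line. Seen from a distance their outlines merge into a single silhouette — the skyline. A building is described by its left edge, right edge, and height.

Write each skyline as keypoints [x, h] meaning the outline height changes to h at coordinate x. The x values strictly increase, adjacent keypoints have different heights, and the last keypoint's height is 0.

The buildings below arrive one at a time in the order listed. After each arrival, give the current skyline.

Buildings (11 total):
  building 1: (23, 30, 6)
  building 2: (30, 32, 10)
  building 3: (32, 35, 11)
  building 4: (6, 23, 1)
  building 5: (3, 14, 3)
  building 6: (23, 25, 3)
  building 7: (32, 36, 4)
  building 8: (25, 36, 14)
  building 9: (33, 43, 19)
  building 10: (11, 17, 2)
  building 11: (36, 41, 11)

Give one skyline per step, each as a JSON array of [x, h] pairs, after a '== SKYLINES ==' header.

== SKYLINES ==
[[23,6],[30,0]]
[[23,6],[30,10],[32,0]]
[[23,6],[30,10],[32,11],[35,0]]
[[6,1],[23,6],[30,10],[32,11],[35,0]]
[[3,3],[14,1],[23,6],[30,10],[32,11],[35,0]]
[[3,3],[14,1],[23,6],[30,10],[32,11],[35,0]]
[[3,3],[14,1],[23,6],[30,10],[32,11],[35,4],[36,0]]
[[3,3],[14,1],[23,6],[25,14],[36,0]]
[[3,3],[14,1],[23,6],[25,14],[33,19],[43,0]]
[[3,3],[14,2],[17,1],[23,6],[25,14],[33,19],[43,0]]
[[3,3],[14,2],[17,1],[23,6],[25,14],[33,19],[43,0]]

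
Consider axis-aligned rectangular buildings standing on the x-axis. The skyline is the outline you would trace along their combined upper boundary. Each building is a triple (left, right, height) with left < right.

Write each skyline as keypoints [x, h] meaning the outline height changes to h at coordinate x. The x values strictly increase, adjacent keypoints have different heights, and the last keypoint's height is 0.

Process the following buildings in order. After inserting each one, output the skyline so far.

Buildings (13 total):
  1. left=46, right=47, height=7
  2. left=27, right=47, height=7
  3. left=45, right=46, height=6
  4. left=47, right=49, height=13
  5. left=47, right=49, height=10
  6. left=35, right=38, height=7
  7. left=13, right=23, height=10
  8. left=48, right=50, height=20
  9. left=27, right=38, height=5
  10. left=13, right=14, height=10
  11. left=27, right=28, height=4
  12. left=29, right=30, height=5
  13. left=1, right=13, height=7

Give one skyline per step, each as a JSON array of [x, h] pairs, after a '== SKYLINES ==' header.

== SKYLINES ==
[[46,7],[47,0]]
[[27,7],[47,0]]
[[27,7],[47,0]]
[[27,7],[47,13],[49,0]]
[[27,7],[47,13],[49,0]]
[[27,7],[47,13],[49,0]]
[[13,10],[23,0],[27,7],[47,13],[49,0]]
[[13,10],[23,0],[27,7],[47,13],[48,20],[50,0]]
[[13,10],[23,0],[27,7],[47,13],[48,20],[50,0]]
[[13,10],[23,0],[27,7],[47,13],[48,20],[50,0]]
[[13,10],[23,0],[27,7],[47,13],[48,20],[50,0]]
[[13,10],[23,0],[27,7],[47,13],[48,20],[50,0]]
[[1,7],[13,10],[23,0],[27,7],[47,13],[48,20],[50,0]]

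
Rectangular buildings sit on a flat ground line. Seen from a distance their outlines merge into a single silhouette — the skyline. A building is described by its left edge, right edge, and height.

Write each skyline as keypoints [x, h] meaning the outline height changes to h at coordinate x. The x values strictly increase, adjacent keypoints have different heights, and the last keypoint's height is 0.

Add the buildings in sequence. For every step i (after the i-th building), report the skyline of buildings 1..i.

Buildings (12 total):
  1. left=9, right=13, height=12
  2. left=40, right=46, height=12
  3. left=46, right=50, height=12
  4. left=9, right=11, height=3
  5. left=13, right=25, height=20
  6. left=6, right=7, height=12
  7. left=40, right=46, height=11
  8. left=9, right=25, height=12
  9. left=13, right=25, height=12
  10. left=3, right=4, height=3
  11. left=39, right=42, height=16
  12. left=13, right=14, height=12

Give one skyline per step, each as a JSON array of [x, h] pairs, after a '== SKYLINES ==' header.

== SKYLINES ==
[[9,12],[13,0]]
[[9,12],[13,0],[40,12],[46,0]]
[[9,12],[13,0],[40,12],[50,0]]
[[9,12],[13,0],[40,12],[50,0]]
[[9,12],[13,20],[25,0],[40,12],[50,0]]
[[6,12],[7,0],[9,12],[13,20],[25,0],[40,12],[50,0]]
[[6,12],[7,0],[9,12],[13,20],[25,0],[40,12],[50,0]]
[[6,12],[7,0],[9,12],[13,20],[25,0],[40,12],[50,0]]
[[6,12],[7,0],[9,12],[13,20],[25,0],[40,12],[50,0]]
[[3,3],[4,0],[6,12],[7,0],[9,12],[13,20],[25,0],[40,12],[50,0]]
[[3,3],[4,0],[6,12],[7,0],[9,12],[13,20],[25,0],[39,16],[42,12],[50,0]]
[[3,3],[4,0],[6,12],[7,0],[9,12],[13,20],[25,0],[39,16],[42,12],[50,0]]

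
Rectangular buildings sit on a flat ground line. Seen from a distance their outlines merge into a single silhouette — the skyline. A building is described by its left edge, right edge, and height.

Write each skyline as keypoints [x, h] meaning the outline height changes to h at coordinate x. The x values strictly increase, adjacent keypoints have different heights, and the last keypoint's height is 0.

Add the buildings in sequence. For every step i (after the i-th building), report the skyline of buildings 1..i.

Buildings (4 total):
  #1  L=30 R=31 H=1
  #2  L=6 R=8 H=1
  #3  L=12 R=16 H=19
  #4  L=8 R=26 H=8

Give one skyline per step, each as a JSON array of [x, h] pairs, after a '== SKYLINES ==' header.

== SKYLINES ==
[[30,1],[31,0]]
[[6,1],[8,0],[30,1],[31,0]]
[[6,1],[8,0],[12,19],[16,0],[30,1],[31,0]]
[[6,1],[8,8],[12,19],[16,8],[26,0],[30,1],[31,0]]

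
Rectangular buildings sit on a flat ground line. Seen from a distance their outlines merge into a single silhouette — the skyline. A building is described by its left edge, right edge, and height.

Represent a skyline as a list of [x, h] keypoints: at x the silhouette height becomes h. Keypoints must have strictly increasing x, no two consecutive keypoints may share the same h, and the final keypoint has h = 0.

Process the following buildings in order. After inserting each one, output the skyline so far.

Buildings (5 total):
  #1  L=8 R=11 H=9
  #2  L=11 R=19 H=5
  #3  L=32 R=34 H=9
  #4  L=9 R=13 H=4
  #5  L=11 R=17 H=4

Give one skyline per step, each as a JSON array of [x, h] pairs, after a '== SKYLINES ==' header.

== SKYLINES ==
[[8,9],[11,0]]
[[8,9],[11,5],[19,0]]
[[8,9],[11,5],[19,0],[32,9],[34,0]]
[[8,9],[11,5],[19,0],[32,9],[34,0]]
[[8,9],[11,5],[19,0],[32,9],[34,0]]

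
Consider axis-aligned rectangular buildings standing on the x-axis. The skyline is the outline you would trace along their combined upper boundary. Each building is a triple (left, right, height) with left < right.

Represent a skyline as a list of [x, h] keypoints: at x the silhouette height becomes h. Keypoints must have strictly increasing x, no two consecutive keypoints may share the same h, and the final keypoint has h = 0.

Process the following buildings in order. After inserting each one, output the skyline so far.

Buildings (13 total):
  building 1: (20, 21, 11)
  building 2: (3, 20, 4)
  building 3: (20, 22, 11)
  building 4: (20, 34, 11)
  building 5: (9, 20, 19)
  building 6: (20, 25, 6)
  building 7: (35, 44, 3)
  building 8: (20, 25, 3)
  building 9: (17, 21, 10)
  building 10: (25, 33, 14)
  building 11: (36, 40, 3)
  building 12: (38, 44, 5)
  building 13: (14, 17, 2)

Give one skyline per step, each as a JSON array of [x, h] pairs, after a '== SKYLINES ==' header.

== SKYLINES ==
[[20,11],[21,0]]
[[3,4],[20,11],[21,0]]
[[3,4],[20,11],[22,0]]
[[3,4],[20,11],[34,0]]
[[3,4],[9,19],[20,11],[34,0]]
[[3,4],[9,19],[20,11],[34,0]]
[[3,4],[9,19],[20,11],[34,0],[35,3],[44,0]]
[[3,4],[9,19],[20,11],[34,0],[35,3],[44,0]]
[[3,4],[9,19],[20,11],[34,0],[35,3],[44,0]]
[[3,4],[9,19],[20,11],[25,14],[33,11],[34,0],[35,3],[44,0]]
[[3,4],[9,19],[20,11],[25,14],[33,11],[34,0],[35,3],[44,0]]
[[3,4],[9,19],[20,11],[25,14],[33,11],[34,0],[35,3],[38,5],[44,0]]
[[3,4],[9,19],[20,11],[25,14],[33,11],[34,0],[35,3],[38,5],[44,0]]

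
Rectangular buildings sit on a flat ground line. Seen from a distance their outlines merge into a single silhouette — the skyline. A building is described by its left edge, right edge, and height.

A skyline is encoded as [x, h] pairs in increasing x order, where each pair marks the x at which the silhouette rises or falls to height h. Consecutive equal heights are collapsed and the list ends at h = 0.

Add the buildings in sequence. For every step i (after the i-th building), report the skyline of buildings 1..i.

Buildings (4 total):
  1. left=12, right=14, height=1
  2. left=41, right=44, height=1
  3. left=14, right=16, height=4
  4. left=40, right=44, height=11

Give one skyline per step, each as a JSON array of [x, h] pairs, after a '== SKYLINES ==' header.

== SKYLINES ==
[[12,1],[14,0]]
[[12,1],[14,0],[41,1],[44,0]]
[[12,1],[14,4],[16,0],[41,1],[44,0]]
[[12,1],[14,4],[16,0],[40,11],[44,0]]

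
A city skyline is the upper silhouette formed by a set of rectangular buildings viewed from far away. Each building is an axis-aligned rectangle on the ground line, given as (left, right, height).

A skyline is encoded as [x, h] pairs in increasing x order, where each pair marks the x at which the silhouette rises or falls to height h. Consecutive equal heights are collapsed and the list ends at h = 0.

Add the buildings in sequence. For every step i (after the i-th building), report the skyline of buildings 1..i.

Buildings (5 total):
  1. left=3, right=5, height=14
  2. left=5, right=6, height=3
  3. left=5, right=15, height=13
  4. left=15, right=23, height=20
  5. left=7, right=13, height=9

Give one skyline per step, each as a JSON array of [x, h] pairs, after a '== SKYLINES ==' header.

== SKYLINES ==
[[3,14],[5,0]]
[[3,14],[5,3],[6,0]]
[[3,14],[5,13],[15,0]]
[[3,14],[5,13],[15,20],[23,0]]
[[3,14],[5,13],[15,20],[23,0]]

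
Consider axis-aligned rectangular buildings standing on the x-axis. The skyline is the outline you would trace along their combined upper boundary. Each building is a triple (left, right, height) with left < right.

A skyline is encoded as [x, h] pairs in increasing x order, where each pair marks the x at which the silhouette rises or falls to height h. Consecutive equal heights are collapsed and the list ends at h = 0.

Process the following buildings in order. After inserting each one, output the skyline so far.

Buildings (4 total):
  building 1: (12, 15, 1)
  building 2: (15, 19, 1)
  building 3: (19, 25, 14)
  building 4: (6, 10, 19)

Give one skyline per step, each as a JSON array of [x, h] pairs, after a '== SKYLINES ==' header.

== SKYLINES ==
[[12,1],[15,0]]
[[12,1],[19,0]]
[[12,1],[19,14],[25,0]]
[[6,19],[10,0],[12,1],[19,14],[25,0]]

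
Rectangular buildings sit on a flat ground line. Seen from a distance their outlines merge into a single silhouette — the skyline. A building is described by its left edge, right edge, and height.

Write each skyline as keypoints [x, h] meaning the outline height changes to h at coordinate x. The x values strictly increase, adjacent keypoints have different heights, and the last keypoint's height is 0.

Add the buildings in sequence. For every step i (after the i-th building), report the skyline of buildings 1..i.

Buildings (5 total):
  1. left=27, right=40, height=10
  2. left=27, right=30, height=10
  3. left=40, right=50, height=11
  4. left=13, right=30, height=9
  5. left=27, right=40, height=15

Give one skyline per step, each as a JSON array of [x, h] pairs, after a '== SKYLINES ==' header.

== SKYLINES ==
[[27,10],[40,0]]
[[27,10],[40,0]]
[[27,10],[40,11],[50,0]]
[[13,9],[27,10],[40,11],[50,0]]
[[13,9],[27,15],[40,11],[50,0]]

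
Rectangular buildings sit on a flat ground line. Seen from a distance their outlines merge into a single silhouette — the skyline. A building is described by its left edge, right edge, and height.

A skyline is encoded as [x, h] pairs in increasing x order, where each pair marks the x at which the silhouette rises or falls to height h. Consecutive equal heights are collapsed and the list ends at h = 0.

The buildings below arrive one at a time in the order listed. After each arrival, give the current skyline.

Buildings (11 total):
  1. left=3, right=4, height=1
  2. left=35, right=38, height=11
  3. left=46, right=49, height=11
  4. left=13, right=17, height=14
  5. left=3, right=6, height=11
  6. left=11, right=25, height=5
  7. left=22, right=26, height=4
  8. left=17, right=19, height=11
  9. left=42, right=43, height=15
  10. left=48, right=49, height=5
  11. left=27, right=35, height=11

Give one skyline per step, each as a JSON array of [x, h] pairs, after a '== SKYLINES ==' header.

== SKYLINES ==
[[3,1],[4,0]]
[[3,1],[4,0],[35,11],[38,0]]
[[3,1],[4,0],[35,11],[38,0],[46,11],[49,0]]
[[3,1],[4,0],[13,14],[17,0],[35,11],[38,0],[46,11],[49,0]]
[[3,11],[6,0],[13,14],[17,0],[35,11],[38,0],[46,11],[49,0]]
[[3,11],[6,0],[11,5],[13,14],[17,5],[25,0],[35,11],[38,0],[46,11],[49,0]]
[[3,11],[6,0],[11,5],[13,14],[17,5],[25,4],[26,0],[35,11],[38,0],[46,11],[49,0]]
[[3,11],[6,0],[11,5],[13,14],[17,11],[19,5],[25,4],[26,0],[35,11],[38,0],[46,11],[49,0]]
[[3,11],[6,0],[11,5],[13,14],[17,11],[19,5],[25,4],[26,0],[35,11],[38,0],[42,15],[43,0],[46,11],[49,0]]
[[3,11],[6,0],[11,5],[13,14],[17,11],[19,5],[25,4],[26,0],[35,11],[38,0],[42,15],[43,0],[46,11],[49,0]]
[[3,11],[6,0],[11,5],[13,14],[17,11],[19,5],[25,4],[26,0],[27,11],[38,0],[42,15],[43,0],[46,11],[49,0]]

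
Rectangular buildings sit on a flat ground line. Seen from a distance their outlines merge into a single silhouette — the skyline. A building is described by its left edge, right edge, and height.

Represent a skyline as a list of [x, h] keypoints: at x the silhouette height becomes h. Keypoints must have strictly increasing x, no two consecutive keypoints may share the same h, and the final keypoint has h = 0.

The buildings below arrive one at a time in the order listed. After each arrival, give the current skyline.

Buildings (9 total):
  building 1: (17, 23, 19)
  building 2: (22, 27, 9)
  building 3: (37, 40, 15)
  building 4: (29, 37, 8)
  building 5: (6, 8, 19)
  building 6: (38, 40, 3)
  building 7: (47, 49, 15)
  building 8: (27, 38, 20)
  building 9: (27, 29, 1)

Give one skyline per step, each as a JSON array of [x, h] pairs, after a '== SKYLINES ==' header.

== SKYLINES ==
[[17,19],[23,0]]
[[17,19],[23,9],[27,0]]
[[17,19],[23,9],[27,0],[37,15],[40,0]]
[[17,19],[23,9],[27,0],[29,8],[37,15],[40,0]]
[[6,19],[8,0],[17,19],[23,9],[27,0],[29,8],[37,15],[40,0]]
[[6,19],[8,0],[17,19],[23,9],[27,0],[29,8],[37,15],[40,0]]
[[6,19],[8,0],[17,19],[23,9],[27,0],[29,8],[37,15],[40,0],[47,15],[49,0]]
[[6,19],[8,0],[17,19],[23,9],[27,20],[38,15],[40,0],[47,15],[49,0]]
[[6,19],[8,0],[17,19],[23,9],[27,20],[38,15],[40,0],[47,15],[49,0]]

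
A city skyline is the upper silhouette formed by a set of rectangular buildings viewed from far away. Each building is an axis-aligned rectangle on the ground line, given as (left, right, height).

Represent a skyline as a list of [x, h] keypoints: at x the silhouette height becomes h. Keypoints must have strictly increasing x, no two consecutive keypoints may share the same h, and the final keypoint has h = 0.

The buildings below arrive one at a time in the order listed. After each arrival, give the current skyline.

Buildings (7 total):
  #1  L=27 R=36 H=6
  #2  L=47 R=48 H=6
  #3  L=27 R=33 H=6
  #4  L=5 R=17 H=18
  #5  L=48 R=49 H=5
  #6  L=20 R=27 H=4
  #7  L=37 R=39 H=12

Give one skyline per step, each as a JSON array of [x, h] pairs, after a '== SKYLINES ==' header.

== SKYLINES ==
[[27,6],[36,0]]
[[27,6],[36,0],[47,6],[48,0]]
[[27,6],[36,0],[47,6],[48,0]]
[[5,18],[17,0],[27,6],[36,0],[47,6],[48,0]]
[[5,18],[17,0],[27,6],[36,0],[47,6],[48,5],[49,0]]
[[5,18],[17,0],[20,4],[27,6],[36,0],[47,6],[48,5],[49,0]]
[[5,18],[17,0],[20,4],[27,6],[36,0],[37,12],[39,0],[47,6],[48,5],[49,0]]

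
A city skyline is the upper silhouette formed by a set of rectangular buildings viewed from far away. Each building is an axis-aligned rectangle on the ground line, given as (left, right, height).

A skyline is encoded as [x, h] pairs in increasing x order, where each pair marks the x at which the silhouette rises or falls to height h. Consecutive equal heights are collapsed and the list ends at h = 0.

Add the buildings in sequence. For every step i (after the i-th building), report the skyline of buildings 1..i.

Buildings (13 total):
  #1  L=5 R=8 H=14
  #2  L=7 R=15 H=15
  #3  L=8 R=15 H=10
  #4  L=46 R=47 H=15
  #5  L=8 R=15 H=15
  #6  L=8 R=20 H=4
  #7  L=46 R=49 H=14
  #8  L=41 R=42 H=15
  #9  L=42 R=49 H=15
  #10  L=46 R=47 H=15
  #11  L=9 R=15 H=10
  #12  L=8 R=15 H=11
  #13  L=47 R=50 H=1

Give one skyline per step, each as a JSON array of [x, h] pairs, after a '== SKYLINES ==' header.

== SKYLINES ==
[[5,14],[8,0]]
[[5,14],[7,15],[15,0]]
[[5,14],[7,15],[15,0]]
[[5,14],[7,15],[15,0],[46,15],[47,0]]
[[5,14],[7,15],[15,0],[46,15],[47,0]]
[[5,14],[7,15],[15,4],[20,0],[46,15],[47,0]]
[[5,14],[7,15],[15,4],[20,0],[46,15],[47,14],[49,0]]
[[5,14],[7,15],[15,4],[20,0],[41,15],[42,0],[46,15],[47,14],[49,0]]
[[5,14],[7,15],[15,4],[20,0],[41,15],[49,0]]
[[5,14],[7,15],[15,4],[20,0],[41,15],[49,0]]
[[5,14],[7,15],[15,4],[20,0],[41,15],[49,0]]
[[5,14],[7,15],[15,4],[20,0],[41,15],[49,0]]
[[5,14],[7,15],[15,4],[20,0],[41,15],[49,1],[50,0]]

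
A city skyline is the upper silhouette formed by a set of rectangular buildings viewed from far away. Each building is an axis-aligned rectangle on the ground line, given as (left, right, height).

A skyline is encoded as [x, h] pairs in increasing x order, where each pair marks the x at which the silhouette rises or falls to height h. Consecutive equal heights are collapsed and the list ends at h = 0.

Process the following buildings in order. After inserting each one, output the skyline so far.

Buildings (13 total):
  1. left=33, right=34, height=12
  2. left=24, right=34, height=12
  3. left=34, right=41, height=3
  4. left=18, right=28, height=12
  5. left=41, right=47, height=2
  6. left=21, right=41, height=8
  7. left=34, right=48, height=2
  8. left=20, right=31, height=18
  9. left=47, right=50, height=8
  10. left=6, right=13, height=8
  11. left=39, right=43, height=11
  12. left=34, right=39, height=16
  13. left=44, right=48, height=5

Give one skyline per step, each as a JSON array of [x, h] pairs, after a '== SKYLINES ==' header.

== SKYLINES ==
[[33,12],[34,0]]
[[24,12],[34,0]]
[[24,12],[34,3],[41,0]]
[[18,12],[34,3],[41,0]]
[[18,12],[34,3],[41,2],[47,0]]
[[18,12],[34,8],[41,2],[47,0]]
[[18,12],[34,8],[41,2],[48,0]]
[[18,12],[20,18],[31,12],[34,8],[41,2],[48,0]]
[[18,12],[20,18],[31,12],[34,8],[41,2],[47,8],[50,0]]
[[6,8],[13,0],[18,12],[20,18],[31,12],[34,8],[41,2],[47,8],[50,0]]
[[6,8],[13,0],[18,12],[20,18],[31,12],[34,8],[39,11],[43,2],[47,8],[50,0]]
[[6,8],[13,0],[18,12],[20,18],[31,12],[34,16],[39,11],[43,2],[47,8],[50,0]]
[[6,8],[13,0],[18,12],[20,18],[31,12],[34,16],[39,11],[43,2],[44,5],[47,8],[50,0]]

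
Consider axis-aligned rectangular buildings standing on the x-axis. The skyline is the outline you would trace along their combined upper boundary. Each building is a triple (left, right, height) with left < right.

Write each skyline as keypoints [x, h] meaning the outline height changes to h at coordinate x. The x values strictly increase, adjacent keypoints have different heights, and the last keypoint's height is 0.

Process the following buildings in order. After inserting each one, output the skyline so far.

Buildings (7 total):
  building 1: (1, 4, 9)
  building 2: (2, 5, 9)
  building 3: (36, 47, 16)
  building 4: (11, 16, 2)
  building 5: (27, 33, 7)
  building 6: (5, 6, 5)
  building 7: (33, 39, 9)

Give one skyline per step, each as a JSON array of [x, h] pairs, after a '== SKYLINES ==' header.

== SKYLINES ==
[[1,9],[4,0]]
[[1,9],[5,0]]
[[1,9],[5,0],[36,16],[47,0]]
[[1,9],[5,0],[11,2],[16,0],[36,16],[47,0]]
[[1,9],[5,0],[11,2],[16,0],[27,7],[33,0],[36,16],[47,0]]
[[1,9],[5,5],[6,0],[11,2],[16,0],[27,7],[33,0],[36,16],[47,0]]
[[1,9],[5,5],[6,0],[11,2],[16,0],[27,7],[33,9],[36,16],[47,0]]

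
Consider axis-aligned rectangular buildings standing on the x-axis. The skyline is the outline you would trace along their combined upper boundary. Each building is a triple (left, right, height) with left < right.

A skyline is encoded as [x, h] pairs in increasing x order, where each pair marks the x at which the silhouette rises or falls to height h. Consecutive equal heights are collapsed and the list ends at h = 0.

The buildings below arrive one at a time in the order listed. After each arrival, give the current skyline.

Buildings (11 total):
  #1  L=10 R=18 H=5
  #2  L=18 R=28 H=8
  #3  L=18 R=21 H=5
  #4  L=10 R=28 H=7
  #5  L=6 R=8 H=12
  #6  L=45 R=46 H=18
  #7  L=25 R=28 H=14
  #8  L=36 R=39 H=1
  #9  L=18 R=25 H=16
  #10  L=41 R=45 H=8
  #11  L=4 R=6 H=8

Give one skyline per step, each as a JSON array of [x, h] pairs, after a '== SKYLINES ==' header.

== SKYLINES ==
[[10,5],[18,0]]
[[10,5],[18,8],[28,0]]
[[10,5],[18,8],[28,0]]
[[10,7],[18,8],[28,0]]
[[6,12],[8,0],[10,7],[18,8],[28,0]]
[[6,12],[8,0],[10,7],[18,8],[28,0],[45,18],[46,0]]
[[6,12],[8,0],[10,7],[18,8],[25,14],[28,0],[45,18],[46,0]]
[[6,12],[8,0],[10,7],[18,8],[25,14],[28,0],[36,1],[39,0],[45,18],[46,0]]
[[6,12],[8,0],[10,7],[18,16],[25,14],[28,0],[36,1],[39,0],[45,18],[46,0]]
[[6,12],[8,0],[10,7],[18,16],[25,14],[28,0],[36,1],[39,0],[41,8],[45,18],[46,0]]
[[4,8],[6,12],[8,0],[10,7],[18,16],[25,14],[28,0],[36,1],[39,0],[41,8],[45,18],[46,0]]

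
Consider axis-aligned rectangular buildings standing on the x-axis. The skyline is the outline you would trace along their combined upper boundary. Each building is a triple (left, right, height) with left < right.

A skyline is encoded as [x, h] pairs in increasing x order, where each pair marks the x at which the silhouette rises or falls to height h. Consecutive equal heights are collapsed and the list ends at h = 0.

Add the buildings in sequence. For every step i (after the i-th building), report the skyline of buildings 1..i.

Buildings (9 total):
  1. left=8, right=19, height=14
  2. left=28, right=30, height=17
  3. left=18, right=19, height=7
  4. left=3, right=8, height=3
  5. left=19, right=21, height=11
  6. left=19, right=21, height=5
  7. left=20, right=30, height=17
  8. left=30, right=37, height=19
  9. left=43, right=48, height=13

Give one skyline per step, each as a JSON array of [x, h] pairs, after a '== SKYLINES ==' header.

== SKYLINES ==
[[8,14],[19,0]]
[[8,14],[19,0],[28,17],[30,0]]
[[8,14],[19,0],[28,17],[30,0]]
[[3,3],[8,14],[19,0],[28,17],[30,0]]
[[3,3],[8,14],[19,11],[21,0],[28,17],[30,0]]
[[3,3],[8,14],[19,11],[21,0],[28,17],[30,0]]
[[3,3],[8,14],[19,11],[20,17],[30,0]]
[[3,3],[8,14],[19,11],[20,17],[30,19],[37,0]]
[[3,3],[8,14],[19,11],[20,17],[30,19],[37,0],[43,13],[48,0]]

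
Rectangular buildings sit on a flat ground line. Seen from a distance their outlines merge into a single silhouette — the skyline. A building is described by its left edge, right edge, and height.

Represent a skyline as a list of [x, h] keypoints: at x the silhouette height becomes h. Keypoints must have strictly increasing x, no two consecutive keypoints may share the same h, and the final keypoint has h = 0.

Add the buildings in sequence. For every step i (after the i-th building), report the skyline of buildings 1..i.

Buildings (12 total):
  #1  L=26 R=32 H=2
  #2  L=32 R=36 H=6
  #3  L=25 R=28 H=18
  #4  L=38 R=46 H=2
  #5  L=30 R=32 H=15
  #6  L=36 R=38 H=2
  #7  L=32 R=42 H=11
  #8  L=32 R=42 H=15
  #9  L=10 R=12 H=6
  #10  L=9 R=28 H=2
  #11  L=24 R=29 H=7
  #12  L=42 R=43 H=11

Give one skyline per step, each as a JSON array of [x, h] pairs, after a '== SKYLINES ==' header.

== SKYLINES ==
[[26,2],[32,0]]
[[26,2],[32,6],[36,0]]
[[25,18],[28,2],[32,6],[36,0]]
[[25,18],[28,2],[32,6],[36,0],[38,2],[46,0]]
[[25,18],[28,2],[30,15],[32,6],[36,0],[38,2],[46,0]]
[[25,18],[28,2],[30,15],[32,6],[36,2],[46,0]]
[[25,18],[28,2],[30,15],[32,11],[42,2],[46,0]]
[[25,18],[28,2],[30,15],[42,2],[46,0]]
[[10,6],[12,0],[25,18],[28,2],[30,15],[42,2],[46,0]]
[[9,2],[10,6],[12,2],[25,18],[28,2],[30,15],[42,2],[46,0]]
[[9,2],[10,6],[12,2],[24,7],[25,18],[28,7],[29,2],[30,15],[42,2],[46,0]]
[[9,2],[10,6],[12,2],[24,7],[25,18],[28,7],[29,2],[30,15],[42,11],[43,2],[46,0]]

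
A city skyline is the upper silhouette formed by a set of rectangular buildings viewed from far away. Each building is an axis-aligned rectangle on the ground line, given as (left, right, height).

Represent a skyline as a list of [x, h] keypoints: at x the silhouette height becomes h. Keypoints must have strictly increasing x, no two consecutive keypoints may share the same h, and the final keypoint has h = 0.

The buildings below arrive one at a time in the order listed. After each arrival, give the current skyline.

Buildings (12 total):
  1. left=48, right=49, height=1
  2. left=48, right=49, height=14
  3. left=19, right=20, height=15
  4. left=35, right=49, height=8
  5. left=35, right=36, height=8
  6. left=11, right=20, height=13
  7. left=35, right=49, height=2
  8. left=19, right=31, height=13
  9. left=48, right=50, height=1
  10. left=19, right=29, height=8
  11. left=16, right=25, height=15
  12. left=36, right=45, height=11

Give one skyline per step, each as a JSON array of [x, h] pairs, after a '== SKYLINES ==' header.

== SKYLINES ==
[[48,1],[49,0]]
[[48,14],[49,0]]
[[19,15],[20,0],[48,14],[49,0]]
[[19,15],[20,0],[35,8],[48,14],[49,0]]
[[19,15],[20,0],[35,8],[48,14],[49,0]]
[[11,13],[19,15],[20,0],[35,8],[48,14],[49,0]]
[[11,13],[19,15],[20,0],[35,8],[48,14],[49,0]]
[[11,13],[19,15],[20,13],[31,0],[35,8],[48,14],[49,0]]
[[11,13],[19,15],[20,13],[31,0],[35,8],[48,14],[49,1],[50,0]]
[[11,13],[19,15],[20,13],[31,0],[35,8],[48,14],[49,1],[50,0]]
[[11,13],[16,15],[25,13],[31,0],[35,8],[48,14],[49,1],[50,0]]
[[11,13],[16,15],[25,13],[31,0],[35,8],[36,11],[45,8],[48,14],[49,1],[50,0]]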